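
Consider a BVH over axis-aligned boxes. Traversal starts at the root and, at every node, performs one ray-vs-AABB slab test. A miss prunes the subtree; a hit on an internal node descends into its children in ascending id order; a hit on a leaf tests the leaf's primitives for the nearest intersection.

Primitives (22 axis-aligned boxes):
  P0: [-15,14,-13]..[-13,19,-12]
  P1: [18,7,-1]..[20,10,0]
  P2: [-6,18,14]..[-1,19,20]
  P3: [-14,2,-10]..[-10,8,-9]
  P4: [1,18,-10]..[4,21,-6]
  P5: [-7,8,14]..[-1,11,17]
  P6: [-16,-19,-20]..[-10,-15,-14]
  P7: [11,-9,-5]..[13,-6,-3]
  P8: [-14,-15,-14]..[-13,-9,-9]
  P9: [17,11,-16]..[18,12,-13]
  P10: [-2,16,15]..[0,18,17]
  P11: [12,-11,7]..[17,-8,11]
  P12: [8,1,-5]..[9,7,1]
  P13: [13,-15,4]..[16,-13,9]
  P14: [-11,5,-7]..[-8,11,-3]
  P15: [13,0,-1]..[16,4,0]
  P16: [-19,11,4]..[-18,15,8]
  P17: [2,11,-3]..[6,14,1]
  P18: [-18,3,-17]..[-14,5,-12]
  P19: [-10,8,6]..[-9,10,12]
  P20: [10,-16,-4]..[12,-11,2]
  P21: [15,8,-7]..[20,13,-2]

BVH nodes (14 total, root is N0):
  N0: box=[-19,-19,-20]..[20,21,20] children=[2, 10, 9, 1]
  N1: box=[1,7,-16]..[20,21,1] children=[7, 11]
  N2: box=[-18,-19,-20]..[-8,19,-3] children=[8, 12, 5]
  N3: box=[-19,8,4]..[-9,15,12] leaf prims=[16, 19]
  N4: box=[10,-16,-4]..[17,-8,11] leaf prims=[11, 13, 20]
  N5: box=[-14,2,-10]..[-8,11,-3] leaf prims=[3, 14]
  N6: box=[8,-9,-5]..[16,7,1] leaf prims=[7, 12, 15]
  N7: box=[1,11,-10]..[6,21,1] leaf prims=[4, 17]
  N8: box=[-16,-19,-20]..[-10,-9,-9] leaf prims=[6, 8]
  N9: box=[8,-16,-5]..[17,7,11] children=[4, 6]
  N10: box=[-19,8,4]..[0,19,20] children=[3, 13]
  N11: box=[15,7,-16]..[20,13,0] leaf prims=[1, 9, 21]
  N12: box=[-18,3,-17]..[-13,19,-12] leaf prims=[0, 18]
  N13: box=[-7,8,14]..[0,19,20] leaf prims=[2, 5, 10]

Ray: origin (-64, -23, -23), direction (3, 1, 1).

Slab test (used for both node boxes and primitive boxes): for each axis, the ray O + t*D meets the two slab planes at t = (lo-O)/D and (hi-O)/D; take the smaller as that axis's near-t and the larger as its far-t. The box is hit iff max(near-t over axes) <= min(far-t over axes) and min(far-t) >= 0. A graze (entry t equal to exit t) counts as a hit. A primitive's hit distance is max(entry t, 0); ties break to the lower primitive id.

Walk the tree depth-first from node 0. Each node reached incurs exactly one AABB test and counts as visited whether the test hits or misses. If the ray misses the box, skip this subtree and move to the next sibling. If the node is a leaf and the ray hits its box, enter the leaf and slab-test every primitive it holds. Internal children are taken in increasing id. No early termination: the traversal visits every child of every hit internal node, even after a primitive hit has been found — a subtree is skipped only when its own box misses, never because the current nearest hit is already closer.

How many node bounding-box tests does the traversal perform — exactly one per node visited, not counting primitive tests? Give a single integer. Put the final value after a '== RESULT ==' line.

Traverse from the root:
N0 x:[15,28] y:[4,44] z:[3,43] -> hit [15,28], descend [1, 2, 9, 10]
  N1 x:[65/3,28] y:[30,44] z:[7,24] -> miss, prune
  N2 x:[46/3,56/3] y:[4,42] z:[3,20] -> hit [46/3,56/3], descend [5, 8, 12]
    N5 x:[50/3,56/3] y:[25,34] z:[13,20] -> miss, prune
    N8 x:[16,18] y:[4,14] z:[3,14] -> miss, prune
    N12 x:[46/3,17] y:[26,42] z:[6,11] -> miss, prune
  N9 x:[24,27] y:[7,30] z:[18,34] -> hit [24,27], descend [4, 6]
    N4 x:[74/3,27] y:[7,15] z:[19,34] -> miss, prune
    N6 x:[24,80/3] y:[14,30] z:[18,24] -> hit [24,24] leaf, test {P7(miss), P12@t=24, P15(miss)}
  N10 x:[15,64/3] y:[31,42] z:[27,43] -> miss, prune

Visited [0, 1, 2, 5, 8, 12, 9, 4, 6, 10]. Tests: 10 box, 1 leaf. Nearest: P12.

== RESULT ==
10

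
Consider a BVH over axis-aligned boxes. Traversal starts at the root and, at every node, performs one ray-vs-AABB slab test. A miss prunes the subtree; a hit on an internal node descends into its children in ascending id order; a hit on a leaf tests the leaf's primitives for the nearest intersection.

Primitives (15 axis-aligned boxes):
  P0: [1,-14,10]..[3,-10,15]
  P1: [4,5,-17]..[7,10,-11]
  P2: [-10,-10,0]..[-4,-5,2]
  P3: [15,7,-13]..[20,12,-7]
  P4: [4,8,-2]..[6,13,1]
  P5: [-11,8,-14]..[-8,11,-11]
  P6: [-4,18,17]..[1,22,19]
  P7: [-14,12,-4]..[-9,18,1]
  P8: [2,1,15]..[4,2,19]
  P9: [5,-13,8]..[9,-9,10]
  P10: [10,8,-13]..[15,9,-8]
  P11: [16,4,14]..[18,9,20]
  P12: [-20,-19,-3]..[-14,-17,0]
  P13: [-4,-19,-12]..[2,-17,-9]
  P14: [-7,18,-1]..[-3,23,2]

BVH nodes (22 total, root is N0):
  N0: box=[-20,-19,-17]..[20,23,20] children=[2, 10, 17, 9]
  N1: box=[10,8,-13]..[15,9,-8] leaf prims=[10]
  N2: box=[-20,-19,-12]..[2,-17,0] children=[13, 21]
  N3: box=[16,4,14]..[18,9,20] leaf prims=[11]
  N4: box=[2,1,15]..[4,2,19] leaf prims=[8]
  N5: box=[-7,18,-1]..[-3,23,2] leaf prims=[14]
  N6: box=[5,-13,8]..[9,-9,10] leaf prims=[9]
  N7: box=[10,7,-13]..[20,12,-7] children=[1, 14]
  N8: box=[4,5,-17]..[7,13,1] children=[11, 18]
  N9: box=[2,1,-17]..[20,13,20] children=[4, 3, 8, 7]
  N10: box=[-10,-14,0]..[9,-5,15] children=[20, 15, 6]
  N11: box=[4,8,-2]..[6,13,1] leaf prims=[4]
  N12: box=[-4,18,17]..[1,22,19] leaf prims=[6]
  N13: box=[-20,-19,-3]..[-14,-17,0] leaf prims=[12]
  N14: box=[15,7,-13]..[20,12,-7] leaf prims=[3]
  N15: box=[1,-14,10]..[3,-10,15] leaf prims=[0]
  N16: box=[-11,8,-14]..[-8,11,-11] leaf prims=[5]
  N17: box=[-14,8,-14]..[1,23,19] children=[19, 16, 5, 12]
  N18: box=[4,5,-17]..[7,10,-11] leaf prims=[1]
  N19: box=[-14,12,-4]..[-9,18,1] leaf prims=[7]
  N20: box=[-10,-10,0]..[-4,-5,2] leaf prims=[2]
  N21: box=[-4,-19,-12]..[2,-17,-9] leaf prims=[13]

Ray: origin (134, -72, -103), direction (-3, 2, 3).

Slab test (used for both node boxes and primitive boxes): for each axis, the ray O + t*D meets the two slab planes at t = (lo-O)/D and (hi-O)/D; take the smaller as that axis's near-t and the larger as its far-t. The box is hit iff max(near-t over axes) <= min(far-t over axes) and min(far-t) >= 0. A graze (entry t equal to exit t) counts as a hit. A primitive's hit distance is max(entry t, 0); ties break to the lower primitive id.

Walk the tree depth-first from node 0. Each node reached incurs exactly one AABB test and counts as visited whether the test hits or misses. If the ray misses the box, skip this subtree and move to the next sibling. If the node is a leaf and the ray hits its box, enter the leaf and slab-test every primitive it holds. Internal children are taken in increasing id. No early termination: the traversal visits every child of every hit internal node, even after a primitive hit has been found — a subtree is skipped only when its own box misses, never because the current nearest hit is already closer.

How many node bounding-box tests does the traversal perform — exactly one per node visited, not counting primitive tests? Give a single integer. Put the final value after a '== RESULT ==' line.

Trace the traversal:
N0 x:[38,154/3] y:[53/2,95/2] z:[86/3,41] -> hit [38,41], descend [2, 9, 10, 17]
  N2 x:[44,154/3] y:[53/2,55/2] z:[91/3,103/3] -> miss, prune
  N9 x:[38,44] y:[73/2,85/2] z:[86/3,41] -> hit [38,41], descend [3, 4, 7, 8]
    N3 x:[116/3,118/3] y:[38,81/2] z:[39,41] -> hit [39,118/3] leaf, test {P11@t=39}
    N4 x:[130/3,44] y:[73/2,37] z:[118/3,122/3] -> miss, prune
    N7 x:[38,124/3] y:[79/2,42] z:[30,32] -> miss, prune
    N8 x:[127/3,130/3] y:[77/2,85/2] z:[86/3,104/3] -> miss, prune
  N10 x:[125/3,48] y:[29,67/2] z:[103/3,118/3] -> miss, prune
  N17 x:[133/3,148/3] y:[40,95/2] z:[89/3,122/3] -> miss, prune

9 AABB tests over nodes [0, 2, 9, 3, 4, 7, 8, 10, 17]; 1 leaf entered; closest P11.

== RESULT ==
9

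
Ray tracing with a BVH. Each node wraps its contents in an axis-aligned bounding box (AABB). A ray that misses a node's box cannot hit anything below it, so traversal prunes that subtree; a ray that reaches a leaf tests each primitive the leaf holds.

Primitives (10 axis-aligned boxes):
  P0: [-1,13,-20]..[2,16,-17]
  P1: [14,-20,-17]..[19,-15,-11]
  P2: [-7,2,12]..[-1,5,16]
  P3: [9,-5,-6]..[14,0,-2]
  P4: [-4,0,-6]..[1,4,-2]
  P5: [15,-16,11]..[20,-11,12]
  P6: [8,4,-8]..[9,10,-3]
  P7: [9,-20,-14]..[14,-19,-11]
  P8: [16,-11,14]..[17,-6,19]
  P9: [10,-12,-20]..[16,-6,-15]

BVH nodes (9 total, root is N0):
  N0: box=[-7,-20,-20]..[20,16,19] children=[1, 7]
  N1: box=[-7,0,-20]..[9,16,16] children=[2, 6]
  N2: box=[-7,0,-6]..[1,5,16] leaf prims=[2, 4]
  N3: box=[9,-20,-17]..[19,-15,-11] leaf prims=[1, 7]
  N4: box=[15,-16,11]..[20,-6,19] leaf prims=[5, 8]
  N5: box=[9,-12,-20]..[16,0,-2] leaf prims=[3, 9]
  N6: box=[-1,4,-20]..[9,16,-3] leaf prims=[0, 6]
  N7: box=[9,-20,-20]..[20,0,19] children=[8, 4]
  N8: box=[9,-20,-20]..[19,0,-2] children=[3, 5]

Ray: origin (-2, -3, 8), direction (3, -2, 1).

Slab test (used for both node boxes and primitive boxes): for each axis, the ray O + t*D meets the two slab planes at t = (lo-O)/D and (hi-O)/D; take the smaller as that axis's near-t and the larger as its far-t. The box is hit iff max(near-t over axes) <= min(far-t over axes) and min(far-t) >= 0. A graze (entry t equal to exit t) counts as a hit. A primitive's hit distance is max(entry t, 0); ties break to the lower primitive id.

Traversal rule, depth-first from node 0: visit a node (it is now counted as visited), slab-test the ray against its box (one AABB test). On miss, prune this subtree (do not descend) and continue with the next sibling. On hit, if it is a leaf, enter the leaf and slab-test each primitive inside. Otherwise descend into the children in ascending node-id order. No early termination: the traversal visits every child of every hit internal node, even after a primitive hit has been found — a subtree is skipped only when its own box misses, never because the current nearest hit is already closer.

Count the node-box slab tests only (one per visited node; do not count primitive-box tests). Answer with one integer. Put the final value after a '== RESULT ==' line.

Traverse from the root:
N0 x:[-5/3,22/3] y:[-19/2,17/2] z:[-28,11] -> hit [-5/3,22/3], descend [1, 7]
  N1 x:[-5/3,11/3] y:[-19/2,-3/2] z:[-28,8] -> miss, prune
  N7 x:[11/3,22/3] y:[-3/2,17/2] z:[-28,11] -> hit [11/3,22/3], descend [4, 8]
    N4 x:[17/3,22/3] y:[3/2,13/2] z:[3,11] -> hit [17/3,13/2] leaf, test {P5(miss), P8(miss)}
    N8 x:[11/3,7] y:[-3/2,17/2] z:[-28,-10] -> miss, prune

order=[0, 1, 7, 4, 8]  |boxes|=5  |leaves|=1  hit=miss

== RESULT ==
5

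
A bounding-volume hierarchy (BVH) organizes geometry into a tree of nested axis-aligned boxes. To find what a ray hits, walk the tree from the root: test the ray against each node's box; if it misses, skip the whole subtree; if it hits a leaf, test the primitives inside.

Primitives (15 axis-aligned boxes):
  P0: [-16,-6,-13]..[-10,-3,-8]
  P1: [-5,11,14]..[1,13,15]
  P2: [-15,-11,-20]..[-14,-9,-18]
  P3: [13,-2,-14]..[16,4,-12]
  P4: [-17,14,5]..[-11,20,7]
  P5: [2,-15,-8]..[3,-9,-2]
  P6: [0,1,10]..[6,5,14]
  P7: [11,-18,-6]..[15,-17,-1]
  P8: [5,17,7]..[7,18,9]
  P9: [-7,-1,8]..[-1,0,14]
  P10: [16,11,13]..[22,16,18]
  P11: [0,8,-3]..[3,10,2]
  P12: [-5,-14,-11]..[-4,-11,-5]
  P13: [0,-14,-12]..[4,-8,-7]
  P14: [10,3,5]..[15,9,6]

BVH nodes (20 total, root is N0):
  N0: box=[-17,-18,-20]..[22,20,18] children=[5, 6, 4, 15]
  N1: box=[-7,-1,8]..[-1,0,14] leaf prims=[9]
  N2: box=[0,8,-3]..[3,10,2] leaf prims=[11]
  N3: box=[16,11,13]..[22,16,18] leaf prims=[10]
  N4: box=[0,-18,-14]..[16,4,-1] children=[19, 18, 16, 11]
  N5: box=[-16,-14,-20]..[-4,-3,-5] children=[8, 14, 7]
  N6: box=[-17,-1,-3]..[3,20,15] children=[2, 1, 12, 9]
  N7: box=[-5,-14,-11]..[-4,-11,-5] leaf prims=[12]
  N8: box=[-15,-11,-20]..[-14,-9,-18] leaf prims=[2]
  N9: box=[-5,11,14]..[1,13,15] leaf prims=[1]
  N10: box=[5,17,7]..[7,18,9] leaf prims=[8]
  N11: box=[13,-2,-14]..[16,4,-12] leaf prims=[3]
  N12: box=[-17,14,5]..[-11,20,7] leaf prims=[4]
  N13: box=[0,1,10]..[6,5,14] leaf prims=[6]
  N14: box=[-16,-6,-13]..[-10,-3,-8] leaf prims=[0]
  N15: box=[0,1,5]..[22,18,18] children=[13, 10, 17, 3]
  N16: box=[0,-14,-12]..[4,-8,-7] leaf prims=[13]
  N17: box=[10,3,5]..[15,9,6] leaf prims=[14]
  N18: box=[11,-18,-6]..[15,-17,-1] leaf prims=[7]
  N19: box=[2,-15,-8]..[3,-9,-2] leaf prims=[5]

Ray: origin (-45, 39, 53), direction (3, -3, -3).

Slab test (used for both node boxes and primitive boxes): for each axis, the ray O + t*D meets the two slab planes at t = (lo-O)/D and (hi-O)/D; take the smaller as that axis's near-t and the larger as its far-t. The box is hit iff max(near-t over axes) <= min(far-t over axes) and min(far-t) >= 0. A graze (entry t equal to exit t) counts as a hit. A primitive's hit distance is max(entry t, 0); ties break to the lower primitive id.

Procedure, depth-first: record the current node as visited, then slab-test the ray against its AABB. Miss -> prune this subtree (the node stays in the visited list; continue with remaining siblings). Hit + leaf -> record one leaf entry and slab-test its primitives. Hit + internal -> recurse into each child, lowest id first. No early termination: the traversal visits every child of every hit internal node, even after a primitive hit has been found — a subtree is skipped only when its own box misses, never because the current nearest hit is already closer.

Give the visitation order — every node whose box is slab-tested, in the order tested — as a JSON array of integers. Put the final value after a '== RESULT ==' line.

Walk:
N0 x:[28/3,67/3] y:[19/3,19] z:[35/3,73/3] -> hit [35/3,19], descend [4, 5, 6, 15]
  N4 x:[15,61/3] y:[35/3,19] z:[18,67/3] -> hit [18,19], descend [11, 16, 18, 19]
    N11 x:[58/3,61/3] y:[35/3,41/3] z:[65/3,67/3] -> miss, prune
    N16 x:[15,49/3] y:[47/3,53/3] z:[20,65/3] -> miss, prune
    N18 x:[56/3,20] y:[56/3,19] z:[18,59/3] -> hit [56/3,19] leaf, test {P7@t=56/3}
    N19 x:[47/3,16] y:[16,18] z:[55/3,61/3] -> miss, prune
  N5 x:[29/3,41/3] y:[14,53/3] z:[58/3,73/3] -> miss, prune
  N6 x:[28/3,16] y:[19/3,40/3] z:[38/3,56/3] -> hit [38/3,40/3], descend [1, 2, 9, 12]
    N1 x:[38/3,44/3] y:[13,40/3] z:[13,15] -> hit [13,40/3] leaf, test {P9@t=13}
    N2 x:[15,16] y:[29/3,31/3] z:[17,56/3] -> miss, prune
    N9 x:[40/3,46/3] y:[26/3,28/3] z:[38/3,13] -> miss, prune
    N12 x:[28/3,34/3] y:[19/3,25/3] z:[46/3,16] -> miss, prune
  N15 x:[15,67/3] y:[7,38/3] z:[35/3,16] -> miss, prune

13 AABB tests over nodes [0, 4, 11, 16, 18, 19, 5, 6, 1, 2, 9, 12, 15]; 2 leaves entered; closest P9.

== RESULT ==
[0, 4, 11, 16, 18, 19, 5, 6, 1, 2, 9, 12, 15]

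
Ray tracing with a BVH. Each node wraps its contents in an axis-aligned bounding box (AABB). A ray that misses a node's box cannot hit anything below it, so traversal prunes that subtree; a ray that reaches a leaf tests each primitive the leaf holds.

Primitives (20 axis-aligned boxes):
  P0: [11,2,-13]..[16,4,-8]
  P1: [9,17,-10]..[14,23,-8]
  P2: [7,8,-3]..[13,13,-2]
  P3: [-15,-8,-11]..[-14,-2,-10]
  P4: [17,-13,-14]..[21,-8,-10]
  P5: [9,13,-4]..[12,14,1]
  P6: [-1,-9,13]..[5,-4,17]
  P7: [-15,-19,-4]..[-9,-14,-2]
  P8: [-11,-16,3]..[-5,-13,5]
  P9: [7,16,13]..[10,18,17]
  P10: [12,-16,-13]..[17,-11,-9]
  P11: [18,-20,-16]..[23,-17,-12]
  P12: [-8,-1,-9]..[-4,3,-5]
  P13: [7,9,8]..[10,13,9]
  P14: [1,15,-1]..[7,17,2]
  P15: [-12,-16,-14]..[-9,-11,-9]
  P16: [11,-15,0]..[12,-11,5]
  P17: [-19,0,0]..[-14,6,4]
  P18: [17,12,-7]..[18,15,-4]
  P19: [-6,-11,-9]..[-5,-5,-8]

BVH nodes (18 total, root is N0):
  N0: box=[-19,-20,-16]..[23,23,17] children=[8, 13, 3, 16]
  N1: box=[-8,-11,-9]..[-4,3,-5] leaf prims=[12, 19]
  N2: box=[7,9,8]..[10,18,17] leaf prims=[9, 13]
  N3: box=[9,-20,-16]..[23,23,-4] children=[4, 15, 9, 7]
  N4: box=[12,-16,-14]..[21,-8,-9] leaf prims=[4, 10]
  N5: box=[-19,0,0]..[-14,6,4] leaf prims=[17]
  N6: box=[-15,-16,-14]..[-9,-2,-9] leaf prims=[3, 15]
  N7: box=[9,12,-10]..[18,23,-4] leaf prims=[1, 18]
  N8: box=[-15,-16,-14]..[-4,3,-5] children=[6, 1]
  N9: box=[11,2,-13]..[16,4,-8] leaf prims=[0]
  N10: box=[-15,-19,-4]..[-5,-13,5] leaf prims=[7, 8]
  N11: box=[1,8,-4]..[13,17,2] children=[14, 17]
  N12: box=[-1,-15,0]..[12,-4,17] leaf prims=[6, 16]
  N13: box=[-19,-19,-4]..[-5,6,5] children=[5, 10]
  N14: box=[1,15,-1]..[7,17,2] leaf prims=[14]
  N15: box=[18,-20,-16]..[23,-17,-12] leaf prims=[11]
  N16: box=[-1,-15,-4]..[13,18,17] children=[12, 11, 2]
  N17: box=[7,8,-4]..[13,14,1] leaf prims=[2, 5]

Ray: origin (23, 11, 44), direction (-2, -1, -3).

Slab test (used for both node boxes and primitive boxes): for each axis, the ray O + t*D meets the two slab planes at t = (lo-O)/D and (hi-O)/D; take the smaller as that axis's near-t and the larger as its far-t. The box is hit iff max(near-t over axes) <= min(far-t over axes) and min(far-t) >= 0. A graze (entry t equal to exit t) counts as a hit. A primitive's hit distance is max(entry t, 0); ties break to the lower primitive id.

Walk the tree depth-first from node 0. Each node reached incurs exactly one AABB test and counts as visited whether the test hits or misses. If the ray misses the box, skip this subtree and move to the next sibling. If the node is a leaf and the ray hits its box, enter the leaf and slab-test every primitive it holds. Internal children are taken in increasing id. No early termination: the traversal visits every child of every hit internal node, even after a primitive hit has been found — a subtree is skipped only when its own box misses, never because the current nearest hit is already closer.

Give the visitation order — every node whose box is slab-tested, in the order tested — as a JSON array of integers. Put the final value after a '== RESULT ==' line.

Walk:
N0 x:[0,21] y:[-12,31] z:[9,20] -> hit [9,20], descend [3, 8, 13, 16]
  N3 x:[0,7] y:[-12,31] z:[16,20] -> miss, prune
  N8 x:[27/2,19] y:[8,27] z:[49/3,58/3] -> hit [49/3,19], descend [1, 6]
    N1 x:[27/2,31/2] y:[8,22] z:[49/3,53/3] -> miss, prune
    N6 x:[16,19] y:[13,27] z:[53/3,58/3] -> hit [53/3,19] leaf, test {P3(miss), P15(miss)}
  N13 x:[14,21] y:[5,30] z:[13,16] -> hit [14,16], descend [5, 10]
    N5 x:[37/2,21] y:[5,11] z:[40/3,44/3] -> miss, prune
    N10 x:[14,19] y:[24,30] z:[13,16] -> miss, prune
  N16 x:[5,12] y:[-7,26] z:[9,16] -> hit [9,12], descend [2, 11, 12]
    N2 x:[13/2,8] y:[-7,2] z:[9,12] -> miss, prune
    N11 x:[5,11] y:[-6,3] z:[14,16] -> miss, prune
    N12 x:[11/2,12] y:[15,26] z:[9,44/3] -> miss, prune

Summary -> nodes [0, 3, 8, 1, 6, 13, 5, 10, 16, 2, 11, 12]; box-tests=12; leaf-entries=1; first=miss

== RESULT ==
[0, 3, 8, 1, 6, 13, 5, 10, 16, 2, 11, 12]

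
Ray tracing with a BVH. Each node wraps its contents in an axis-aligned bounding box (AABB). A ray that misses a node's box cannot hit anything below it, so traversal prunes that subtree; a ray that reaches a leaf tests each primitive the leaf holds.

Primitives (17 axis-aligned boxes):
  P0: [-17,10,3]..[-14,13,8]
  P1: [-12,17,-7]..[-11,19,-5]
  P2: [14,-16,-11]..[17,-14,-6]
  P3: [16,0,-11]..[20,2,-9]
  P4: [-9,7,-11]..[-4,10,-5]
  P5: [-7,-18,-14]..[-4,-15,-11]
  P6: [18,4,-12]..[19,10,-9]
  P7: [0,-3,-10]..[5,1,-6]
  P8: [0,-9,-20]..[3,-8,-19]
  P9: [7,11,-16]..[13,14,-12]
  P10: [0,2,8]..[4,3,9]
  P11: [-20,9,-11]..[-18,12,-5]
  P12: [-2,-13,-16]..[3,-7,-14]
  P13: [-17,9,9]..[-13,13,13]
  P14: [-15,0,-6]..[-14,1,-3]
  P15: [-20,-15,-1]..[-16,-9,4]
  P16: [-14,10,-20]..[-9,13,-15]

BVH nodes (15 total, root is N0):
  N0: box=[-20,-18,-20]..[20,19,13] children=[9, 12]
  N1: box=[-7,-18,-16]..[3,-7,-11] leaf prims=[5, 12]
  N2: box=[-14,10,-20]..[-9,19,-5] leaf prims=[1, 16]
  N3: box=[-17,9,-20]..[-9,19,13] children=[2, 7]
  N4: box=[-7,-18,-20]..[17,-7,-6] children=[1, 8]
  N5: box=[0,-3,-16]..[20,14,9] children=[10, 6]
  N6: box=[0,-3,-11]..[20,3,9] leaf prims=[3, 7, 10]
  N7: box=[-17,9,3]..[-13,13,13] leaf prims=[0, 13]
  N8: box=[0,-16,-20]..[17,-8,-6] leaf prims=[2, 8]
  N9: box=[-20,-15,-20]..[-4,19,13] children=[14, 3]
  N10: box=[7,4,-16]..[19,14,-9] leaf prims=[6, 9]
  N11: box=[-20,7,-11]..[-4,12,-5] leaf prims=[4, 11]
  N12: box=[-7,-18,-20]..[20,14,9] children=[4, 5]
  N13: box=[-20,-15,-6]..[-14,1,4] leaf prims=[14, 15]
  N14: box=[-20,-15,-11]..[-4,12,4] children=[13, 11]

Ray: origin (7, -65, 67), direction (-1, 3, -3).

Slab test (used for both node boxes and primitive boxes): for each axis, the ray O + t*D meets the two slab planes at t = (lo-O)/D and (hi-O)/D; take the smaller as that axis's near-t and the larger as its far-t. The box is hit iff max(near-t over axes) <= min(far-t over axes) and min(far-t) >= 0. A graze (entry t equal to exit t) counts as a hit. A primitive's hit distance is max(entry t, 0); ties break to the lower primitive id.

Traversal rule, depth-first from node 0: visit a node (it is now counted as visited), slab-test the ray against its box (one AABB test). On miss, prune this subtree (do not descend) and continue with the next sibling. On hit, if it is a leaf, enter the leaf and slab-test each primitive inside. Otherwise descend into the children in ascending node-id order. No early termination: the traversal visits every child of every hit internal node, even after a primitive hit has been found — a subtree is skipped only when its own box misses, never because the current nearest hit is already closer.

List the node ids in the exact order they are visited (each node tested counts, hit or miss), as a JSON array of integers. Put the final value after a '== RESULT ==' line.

Traverse from the root:
N0 x:[-13,27] y:[47/3,28] z:[18,29] -> hit [18,27], descend [9, 12]
  N9 x:[11,27] y:[50/3,28] z:[18,29] -> hit [18,27], descend [3, 14]
    N3 x:[16,24] y:[74/3,28] z:[18,29] -> miss, prune
    N14 x:[11,27] y:[50/3,77/3] z:[21,26] -> hit [21,77/3], descend [11, 13]
      N11 x:[11,27] y:[24,77/3] z:[24,26] -> hit [24,77/3] leaf, test {P4(miss), P11@t=25}
      N13 x:[21,27] y:[50/3,22] z:[21,73/3] -> hit [21,22] leaf, test {P14(miss), P15(miss)}
  N12 x:[-13,14] y:[47/3,79/3] z:[58/3,29] -> miss, prune

Visited [0, 9, 3, 14, 11, 13, 12]. Tests: 7 box, 2 leaf. Nearest: P11.

== RESULT ==
[0, 9, 3, 14, 11, 13, 12]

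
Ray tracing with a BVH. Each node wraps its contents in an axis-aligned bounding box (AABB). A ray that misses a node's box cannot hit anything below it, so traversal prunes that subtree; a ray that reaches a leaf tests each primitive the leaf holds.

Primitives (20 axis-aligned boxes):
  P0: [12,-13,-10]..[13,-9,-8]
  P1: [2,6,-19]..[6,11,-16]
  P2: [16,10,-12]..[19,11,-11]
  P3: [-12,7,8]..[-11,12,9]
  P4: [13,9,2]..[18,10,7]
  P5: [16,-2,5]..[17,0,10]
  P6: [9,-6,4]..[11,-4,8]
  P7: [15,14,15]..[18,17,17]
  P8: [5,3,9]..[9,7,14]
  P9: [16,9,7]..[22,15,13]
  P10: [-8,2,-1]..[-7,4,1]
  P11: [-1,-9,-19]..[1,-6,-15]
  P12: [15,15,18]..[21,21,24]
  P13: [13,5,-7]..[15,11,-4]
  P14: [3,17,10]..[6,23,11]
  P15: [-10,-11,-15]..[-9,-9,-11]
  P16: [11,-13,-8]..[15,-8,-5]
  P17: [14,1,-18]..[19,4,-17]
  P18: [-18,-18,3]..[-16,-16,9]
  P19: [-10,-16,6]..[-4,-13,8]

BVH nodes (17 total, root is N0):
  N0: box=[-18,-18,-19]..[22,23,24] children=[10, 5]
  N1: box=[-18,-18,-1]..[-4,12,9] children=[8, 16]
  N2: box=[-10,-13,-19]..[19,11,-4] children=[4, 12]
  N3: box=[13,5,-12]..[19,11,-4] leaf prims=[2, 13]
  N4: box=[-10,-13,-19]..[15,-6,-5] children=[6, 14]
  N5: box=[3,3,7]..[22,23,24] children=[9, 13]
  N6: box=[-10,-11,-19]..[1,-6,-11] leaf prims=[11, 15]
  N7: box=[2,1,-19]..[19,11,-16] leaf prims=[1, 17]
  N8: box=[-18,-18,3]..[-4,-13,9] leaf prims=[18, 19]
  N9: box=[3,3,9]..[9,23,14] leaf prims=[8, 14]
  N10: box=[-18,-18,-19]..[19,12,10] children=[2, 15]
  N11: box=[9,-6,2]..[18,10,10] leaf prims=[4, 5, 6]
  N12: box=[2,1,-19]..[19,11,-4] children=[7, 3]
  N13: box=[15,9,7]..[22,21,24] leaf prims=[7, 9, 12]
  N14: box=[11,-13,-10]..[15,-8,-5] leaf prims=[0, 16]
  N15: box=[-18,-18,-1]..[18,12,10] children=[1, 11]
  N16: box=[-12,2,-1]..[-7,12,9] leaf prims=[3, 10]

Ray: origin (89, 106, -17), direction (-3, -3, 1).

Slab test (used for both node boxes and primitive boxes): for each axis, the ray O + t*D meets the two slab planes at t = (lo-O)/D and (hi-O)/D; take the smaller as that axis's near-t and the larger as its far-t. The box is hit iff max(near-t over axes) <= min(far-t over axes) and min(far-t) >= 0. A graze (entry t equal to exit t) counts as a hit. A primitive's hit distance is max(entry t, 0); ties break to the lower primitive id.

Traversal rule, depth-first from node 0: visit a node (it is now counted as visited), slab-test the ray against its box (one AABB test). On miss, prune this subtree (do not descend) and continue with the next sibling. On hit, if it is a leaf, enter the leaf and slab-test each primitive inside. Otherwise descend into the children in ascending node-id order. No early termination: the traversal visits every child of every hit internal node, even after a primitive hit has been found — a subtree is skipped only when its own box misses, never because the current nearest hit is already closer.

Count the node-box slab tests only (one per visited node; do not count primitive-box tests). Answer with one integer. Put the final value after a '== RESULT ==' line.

Trace the traversal:
N0 x:[67/3,107/3] y:[83/3,124/3] z:[-2,41] -> hit [83/3,107/3], descend [5, 10]
  N5 x:[67/3,86/3] y:[83/3,103/3] z:[24,41] -> hit [83/3,86/3], descend [9, 13]
    N9 x:[80/3,86/3] y:[83/3,103/3] z:[26,31] -> hit [83/3,86/3] leaf, test {P8(miss), P14@t=83/3}
    N13 x:[67/3,74/3] y:[85/3,97/3] z:[24,41] -> miss, prune
  N10 x:[70/3,107/3] y:[94/3,124/3] z:[-2,27] -> miss, prune

Summary -> nodes [0, 5, 9, 13, 10]; box-tests=5; leaf-entries=1; first=P14

== RESULT ==
5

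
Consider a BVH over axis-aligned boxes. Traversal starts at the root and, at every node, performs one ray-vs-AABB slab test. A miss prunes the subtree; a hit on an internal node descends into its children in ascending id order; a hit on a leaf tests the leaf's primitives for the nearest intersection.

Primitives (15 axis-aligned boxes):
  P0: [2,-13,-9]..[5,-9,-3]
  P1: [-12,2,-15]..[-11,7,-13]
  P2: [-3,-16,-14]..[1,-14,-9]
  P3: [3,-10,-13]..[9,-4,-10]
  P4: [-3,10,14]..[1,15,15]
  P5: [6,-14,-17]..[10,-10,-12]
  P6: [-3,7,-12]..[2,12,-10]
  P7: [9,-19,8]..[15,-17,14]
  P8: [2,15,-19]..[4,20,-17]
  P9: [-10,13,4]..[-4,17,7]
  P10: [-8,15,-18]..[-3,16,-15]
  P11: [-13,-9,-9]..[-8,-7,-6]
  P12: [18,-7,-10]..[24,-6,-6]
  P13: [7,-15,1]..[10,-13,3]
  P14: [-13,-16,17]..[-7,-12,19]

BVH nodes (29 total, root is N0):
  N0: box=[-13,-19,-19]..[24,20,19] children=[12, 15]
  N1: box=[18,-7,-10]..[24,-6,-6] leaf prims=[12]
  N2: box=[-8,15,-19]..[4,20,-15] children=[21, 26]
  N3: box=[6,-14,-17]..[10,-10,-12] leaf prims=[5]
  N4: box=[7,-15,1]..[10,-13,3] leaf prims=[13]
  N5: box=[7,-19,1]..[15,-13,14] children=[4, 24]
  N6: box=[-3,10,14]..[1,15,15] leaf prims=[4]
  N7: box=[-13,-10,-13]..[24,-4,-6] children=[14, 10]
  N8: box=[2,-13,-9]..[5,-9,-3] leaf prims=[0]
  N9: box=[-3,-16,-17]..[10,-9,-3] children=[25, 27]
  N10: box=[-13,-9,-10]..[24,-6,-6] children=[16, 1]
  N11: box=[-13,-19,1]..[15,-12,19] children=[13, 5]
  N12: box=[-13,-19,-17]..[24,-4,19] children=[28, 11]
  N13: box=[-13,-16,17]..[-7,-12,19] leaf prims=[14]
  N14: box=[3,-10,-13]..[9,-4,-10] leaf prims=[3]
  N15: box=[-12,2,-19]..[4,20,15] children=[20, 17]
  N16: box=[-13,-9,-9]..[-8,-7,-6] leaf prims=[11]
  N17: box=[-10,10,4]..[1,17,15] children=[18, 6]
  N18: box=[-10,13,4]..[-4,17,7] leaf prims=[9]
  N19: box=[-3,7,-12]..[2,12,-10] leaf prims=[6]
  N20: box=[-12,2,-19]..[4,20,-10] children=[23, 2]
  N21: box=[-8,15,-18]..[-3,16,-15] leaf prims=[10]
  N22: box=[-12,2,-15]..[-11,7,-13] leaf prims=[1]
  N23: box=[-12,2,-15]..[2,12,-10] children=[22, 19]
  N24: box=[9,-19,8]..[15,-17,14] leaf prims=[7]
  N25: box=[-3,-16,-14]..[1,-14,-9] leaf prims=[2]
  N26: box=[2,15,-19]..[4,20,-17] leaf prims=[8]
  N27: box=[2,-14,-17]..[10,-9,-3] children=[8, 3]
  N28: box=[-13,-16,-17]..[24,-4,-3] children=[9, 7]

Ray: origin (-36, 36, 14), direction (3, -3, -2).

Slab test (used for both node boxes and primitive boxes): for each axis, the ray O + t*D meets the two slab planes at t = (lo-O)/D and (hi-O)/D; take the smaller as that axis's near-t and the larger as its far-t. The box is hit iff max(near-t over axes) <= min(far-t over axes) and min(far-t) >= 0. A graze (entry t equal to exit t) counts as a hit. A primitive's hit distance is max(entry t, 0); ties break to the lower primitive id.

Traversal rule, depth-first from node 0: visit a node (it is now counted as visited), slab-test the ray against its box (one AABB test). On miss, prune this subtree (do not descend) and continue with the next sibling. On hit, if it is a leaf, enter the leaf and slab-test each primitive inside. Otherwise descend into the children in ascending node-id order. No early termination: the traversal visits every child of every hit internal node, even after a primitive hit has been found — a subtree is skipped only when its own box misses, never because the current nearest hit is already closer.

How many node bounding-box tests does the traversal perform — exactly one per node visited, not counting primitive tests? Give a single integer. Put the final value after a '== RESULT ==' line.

Trace the traversal:
N0 x:[23/3,20] y:[16/3,55/3] z:[-5/2,33/2] -> hit [23/3,33/2], descend [12, 15]
  N12 x:[23/3,20] y:[40/3,55/3] z:[-5/2,31/2] -> hit [40/3,31/2], descend [11, 28]
    N11 x:[23/3,17] y:[16,55/3] z:[-5/2,13/2] -> miss, prune
    N28 x:[23/3,20] y:[40/3,52/3] z:[17/2,31/2] -> hit [40/3,31/2], descend [7, 9]
      N7 x:[23/3,20] y:[40/3,46/3] z:[10,27/2] -> hit [40/3,27/2], descend [10, 14]
        N10 x:[23/3,20] y:[14,15] z:[10,12] -> miss, prune
        N14 x:[13,15] y:[40/3,46/3] z:[12,27/2] -> hit [40/3,27/2] leaf, test {P3@t=40/3}
      N9 x:[11,46/3] y:[15,52/3] z:[17/2,31/2] -> hit [15,46/3], descend [25, 27]
        N25 x:[11,37/3] y:[50/3,52/3] z:[23/2,14] -> miss, prune
        N27 x:[38/3,46/3] y:[15,50/3] z:[17/2,31/2] -> hit [15,46/3], descend [3, 8]
          N3 x:[14,46/3] y:[46/3,50/3] z:[13,31/2] -> hit [46/3,46/3] leaf, test {P5@t=46/3}
          N8 x:[38/3,41/3] y:[15,49/3] z:[17/2,23/2] -> miss, prune
  N15 x:[8,40/3] y:[16/3,34/3] z:[-1/2,33/2] -> hit [8,34/3], descend [17, 20]
    N17 x:[26/3,37/3] y:[19/3,26/3] z:[-1/2,5] -> miss, prune
    N20 x:[8,40/3] y:[16/3,34/3] z:[12,33/2] -> miss, prune

15 AABB tests over nodes [0, 12, 11, 28, 7, 10, 14, 9, 25, 27, 3, 8, 15, 17, 20]; 2 leaves entered; closest P3.

== RESULT ==
15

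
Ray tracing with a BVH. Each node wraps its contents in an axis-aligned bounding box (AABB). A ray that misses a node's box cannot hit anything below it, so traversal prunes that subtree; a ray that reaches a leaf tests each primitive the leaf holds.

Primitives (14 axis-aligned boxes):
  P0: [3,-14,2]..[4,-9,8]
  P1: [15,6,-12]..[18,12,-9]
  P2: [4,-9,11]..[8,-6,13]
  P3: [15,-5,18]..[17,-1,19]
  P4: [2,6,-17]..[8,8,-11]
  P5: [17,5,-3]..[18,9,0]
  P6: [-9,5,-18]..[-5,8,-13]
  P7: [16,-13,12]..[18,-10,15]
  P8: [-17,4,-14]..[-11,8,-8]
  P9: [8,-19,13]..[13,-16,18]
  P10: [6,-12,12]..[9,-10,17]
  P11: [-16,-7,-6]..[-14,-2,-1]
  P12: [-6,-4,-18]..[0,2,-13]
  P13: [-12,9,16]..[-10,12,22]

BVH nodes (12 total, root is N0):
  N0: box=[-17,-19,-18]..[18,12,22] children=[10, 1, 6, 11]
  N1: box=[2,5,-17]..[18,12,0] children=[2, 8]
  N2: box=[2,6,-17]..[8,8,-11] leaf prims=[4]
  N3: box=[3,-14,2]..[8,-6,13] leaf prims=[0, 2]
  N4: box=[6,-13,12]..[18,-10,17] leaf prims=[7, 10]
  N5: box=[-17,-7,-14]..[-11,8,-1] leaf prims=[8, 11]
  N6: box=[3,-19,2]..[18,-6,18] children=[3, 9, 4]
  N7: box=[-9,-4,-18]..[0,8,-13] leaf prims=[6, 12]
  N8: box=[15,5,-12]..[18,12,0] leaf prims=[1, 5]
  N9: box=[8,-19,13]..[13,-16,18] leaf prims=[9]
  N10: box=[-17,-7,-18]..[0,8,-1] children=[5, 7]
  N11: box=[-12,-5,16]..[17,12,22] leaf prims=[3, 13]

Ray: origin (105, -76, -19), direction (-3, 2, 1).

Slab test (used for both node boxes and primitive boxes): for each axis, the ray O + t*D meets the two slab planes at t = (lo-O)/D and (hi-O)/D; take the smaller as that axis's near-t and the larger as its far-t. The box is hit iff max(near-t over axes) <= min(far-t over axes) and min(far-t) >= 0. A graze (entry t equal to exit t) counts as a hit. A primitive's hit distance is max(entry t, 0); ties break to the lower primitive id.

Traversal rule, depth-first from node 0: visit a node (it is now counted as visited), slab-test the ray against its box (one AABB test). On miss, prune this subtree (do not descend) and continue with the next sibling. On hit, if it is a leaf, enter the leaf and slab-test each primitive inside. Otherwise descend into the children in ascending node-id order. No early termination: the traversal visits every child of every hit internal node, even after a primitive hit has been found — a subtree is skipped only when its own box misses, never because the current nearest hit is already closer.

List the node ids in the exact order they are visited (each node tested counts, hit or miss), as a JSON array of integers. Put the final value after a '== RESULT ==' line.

Traverse from the root:
N0 x:[29,122/3] y:[57/2,44] z:[1,41] -> hit [29,122/3], descend [1, 6, 10, 11]
  N1 x:[29,103/3] y:[81/2,44] z:[2,19] -> miss, prune
  N6 x:[29,34] y:[57/2,35] z:[21,37] -> hit [29,34], descend [3, 4, 9]
    N3 x:[97/3,34] y:[31,35] z:[21,32] -> miss, prune
    N4 x:[29,33] y:[63/2,33] z:[31,36] -> hit [63/2,33] leaf, test {P7(miss), P10@t=32}
    N9 x:[92/3,97/3] y:[57/2,30] z:[32,37] -> miss, prune
  N10 x:[35,122/3] y:[69/2,42] z:[1,18] -> miss, prune
  N11 x:[88/3,39] y:[71/2,44] z:[35,41] -> hit [71/2,39] leaf, test {P3(miss), P13(miss)}

Summary -> nodes [0, 1, 6, 3, 4, 9, 10, 11]; box-tests=8; leaf-entries=2; first=P10

== RESULT ==
[0, 1, 6, 3, 4, 9, 10, 11]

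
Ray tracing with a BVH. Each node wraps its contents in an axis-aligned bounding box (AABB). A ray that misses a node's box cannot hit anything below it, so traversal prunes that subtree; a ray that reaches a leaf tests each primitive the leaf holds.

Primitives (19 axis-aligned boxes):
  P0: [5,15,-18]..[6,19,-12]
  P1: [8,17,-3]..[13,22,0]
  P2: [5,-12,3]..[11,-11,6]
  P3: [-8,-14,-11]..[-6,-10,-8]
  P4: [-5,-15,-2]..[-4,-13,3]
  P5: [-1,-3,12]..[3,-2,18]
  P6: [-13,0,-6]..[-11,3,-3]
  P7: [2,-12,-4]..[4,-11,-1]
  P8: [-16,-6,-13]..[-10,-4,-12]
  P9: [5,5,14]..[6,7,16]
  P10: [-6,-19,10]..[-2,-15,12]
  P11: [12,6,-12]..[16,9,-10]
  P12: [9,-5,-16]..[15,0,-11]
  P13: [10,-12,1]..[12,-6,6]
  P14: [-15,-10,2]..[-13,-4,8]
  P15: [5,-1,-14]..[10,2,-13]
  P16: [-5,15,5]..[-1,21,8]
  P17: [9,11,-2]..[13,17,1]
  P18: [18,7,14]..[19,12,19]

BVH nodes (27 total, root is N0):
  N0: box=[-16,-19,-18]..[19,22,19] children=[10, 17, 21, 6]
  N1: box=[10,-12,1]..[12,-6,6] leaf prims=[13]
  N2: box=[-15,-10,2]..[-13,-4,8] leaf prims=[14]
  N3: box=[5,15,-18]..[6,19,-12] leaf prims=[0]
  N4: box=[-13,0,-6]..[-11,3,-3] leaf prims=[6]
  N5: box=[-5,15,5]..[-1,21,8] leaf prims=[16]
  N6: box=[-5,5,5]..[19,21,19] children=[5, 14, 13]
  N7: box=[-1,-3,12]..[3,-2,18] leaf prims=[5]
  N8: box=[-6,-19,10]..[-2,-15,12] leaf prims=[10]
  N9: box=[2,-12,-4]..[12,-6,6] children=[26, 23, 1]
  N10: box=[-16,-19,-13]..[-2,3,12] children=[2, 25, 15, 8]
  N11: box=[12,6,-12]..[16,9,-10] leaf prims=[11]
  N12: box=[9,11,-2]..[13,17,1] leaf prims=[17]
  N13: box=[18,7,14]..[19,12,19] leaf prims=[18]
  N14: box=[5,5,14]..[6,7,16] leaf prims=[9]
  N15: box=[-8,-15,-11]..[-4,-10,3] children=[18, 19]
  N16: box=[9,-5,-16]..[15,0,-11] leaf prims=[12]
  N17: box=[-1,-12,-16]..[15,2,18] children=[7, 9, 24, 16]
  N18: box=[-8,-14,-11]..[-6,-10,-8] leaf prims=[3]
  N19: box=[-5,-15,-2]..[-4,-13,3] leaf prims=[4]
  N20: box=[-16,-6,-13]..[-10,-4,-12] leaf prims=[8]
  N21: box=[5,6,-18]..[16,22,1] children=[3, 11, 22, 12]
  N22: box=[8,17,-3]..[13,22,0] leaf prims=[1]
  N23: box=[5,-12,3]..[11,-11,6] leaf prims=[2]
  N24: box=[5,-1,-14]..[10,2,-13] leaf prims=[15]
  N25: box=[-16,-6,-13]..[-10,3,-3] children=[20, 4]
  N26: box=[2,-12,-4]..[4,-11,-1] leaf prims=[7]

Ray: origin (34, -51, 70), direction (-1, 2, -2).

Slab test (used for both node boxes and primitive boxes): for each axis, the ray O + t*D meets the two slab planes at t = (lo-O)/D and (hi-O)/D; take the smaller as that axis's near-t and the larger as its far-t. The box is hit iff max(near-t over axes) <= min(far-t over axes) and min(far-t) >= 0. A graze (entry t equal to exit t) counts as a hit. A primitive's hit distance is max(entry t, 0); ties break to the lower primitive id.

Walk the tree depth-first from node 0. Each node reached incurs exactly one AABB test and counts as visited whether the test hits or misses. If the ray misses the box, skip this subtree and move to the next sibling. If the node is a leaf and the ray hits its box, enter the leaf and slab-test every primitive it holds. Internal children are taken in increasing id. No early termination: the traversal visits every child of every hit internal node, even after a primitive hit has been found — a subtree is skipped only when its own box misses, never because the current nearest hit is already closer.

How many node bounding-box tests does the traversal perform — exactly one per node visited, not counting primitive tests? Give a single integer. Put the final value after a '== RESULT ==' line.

Trace the traversal:
N0 x:[15,50] y:[16,73/2] z:[51/2,44] -> hit [51/2,73/2], descend [6, 10, 17, 21]
  N6 x:[15,39] y:[28,36] z:[51/2,65/2] -> hit [28,65/2], descend [5, 13, 14]
    N5 x:[35,39] y:[33,36] z:[31,65/2] -> miss, prune
    N13 x:[15,16] y:[29,63/2] z:[51/2,28] -> miss, prune
    N14 x:[28,29] y:[28,29] z:[27,28] -> hit [28,28] leaf, test {P9@t=28}
  N10 x:[36,50] y:[16,27] z:[29,83/2] -> miss, prune
  N17 x:[19,35] y:[39/2,53/2] z:[26,43] -> hit [26,53/2], descend [7, 9, 16, 24]
    N7 x:[31,35] y:[24,49/2] z:[26,29] -> miss, prune
    N9 x:[22,32] y:[39/2,45/2] z:[32,37] -> miss, prune
    N16 x:[19,25] y:[23,51/2] z:[81/2,43] -> miss, prune
    N24 x:[24,29] y:[25,53/2] z:[83/2,42] -> miss, prune
  N21 x:[18,29] y:[57/2,73/2] z:[69/2,44] -> miss, prune

order=[0, 6, 5, 13, 14, 10, 17, 7, 9, 16, 24, 21]  |boxes|=12  |leaves|=1  hit=P9

== RESULT ==
12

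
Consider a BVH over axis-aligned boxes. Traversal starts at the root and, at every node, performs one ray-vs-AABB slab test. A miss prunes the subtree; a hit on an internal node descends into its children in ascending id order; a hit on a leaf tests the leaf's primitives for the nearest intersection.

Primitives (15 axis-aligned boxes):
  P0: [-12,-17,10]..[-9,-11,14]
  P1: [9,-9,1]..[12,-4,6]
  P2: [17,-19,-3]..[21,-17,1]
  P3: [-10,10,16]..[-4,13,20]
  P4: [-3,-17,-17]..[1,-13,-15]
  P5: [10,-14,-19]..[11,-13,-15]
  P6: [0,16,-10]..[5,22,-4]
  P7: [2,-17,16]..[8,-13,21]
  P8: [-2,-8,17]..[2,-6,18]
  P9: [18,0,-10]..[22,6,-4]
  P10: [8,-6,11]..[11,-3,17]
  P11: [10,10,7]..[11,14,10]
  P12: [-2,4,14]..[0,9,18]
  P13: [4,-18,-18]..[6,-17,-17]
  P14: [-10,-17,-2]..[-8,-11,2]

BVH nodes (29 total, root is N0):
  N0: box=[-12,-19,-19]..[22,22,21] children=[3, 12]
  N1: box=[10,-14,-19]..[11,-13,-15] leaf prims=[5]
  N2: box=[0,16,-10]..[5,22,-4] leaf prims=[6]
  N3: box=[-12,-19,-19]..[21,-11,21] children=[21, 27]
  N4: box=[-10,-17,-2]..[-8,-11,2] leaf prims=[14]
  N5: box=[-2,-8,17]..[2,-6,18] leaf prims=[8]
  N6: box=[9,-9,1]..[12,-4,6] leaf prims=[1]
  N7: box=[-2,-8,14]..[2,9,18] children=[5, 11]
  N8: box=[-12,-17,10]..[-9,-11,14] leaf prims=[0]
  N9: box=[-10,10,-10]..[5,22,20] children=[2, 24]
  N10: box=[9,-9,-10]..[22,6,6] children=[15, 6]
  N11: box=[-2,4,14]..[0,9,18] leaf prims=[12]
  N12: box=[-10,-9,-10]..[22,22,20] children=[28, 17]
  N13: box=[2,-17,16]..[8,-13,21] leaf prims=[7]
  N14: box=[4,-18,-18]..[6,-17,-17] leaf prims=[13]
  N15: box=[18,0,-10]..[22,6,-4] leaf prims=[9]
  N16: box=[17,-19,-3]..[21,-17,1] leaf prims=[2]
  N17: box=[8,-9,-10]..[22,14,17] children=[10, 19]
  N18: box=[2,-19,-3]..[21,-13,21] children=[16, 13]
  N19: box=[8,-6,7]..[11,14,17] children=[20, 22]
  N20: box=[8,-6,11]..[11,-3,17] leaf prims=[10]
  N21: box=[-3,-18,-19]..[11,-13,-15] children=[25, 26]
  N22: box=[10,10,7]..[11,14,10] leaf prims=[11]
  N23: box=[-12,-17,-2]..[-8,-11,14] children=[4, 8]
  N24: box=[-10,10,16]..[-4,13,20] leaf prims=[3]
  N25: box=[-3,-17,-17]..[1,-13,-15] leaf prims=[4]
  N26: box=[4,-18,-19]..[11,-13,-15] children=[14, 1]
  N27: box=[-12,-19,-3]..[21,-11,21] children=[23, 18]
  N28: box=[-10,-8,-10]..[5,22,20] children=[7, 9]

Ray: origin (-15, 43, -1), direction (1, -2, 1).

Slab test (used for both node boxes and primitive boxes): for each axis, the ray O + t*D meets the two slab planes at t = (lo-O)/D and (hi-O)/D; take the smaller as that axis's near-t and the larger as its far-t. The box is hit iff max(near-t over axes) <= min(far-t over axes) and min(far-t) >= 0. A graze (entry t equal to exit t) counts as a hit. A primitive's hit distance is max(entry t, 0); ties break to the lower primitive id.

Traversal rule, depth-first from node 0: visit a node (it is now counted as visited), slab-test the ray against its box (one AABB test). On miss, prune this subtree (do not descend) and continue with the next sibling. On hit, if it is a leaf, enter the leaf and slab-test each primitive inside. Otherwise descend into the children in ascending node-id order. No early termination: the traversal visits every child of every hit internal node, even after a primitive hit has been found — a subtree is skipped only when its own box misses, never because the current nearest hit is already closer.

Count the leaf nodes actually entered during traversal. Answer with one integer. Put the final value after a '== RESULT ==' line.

Traverse from the root:
N0 x:[3,37] y:[21/2,31] z:[-18,22] -> hit [21/2,22], descend [3, 12]
  N3 x:[3,36] y:[27,31] z:[-18,22] -> miss, prune
  N12 x:[5,37] y:[21/2,26] z:[-9,21] -> hit [21/2,21], descend [17, 28]
    N17 x:[23,37] y:[29/2,26] z:[-9,18] -> miss, prune
    N28 x:[5,20] y:[21/2,51/2] z:[-9,21] -> hit [21/2,20], descend [7, 9]
      N7 x:[13,17] y:[17,51/2] z:[15,19] -> hit [17,17], descend [5, 11]
        N5 x:[13,17] y:[49/2,51/2] z:[18,19] -> miss, prune
        N11 x:[13,15] y:[17,39/2] z:[15,19] -> miss, prune
      N9 x:[5,20] y:[21/2,33/2] z:[-9,21] -> hit [21/2,33/2], descend [2, 24]
        N2 x:[15,20] y:[21/2,27/2] z:[-9,-3] -> miss, prune
        N24 x:[5,11] y:[15,33/2] z:[17,21] -> miss, prune

order=[0, 3, 12, 17, 28, 7, 5, 11, 9, 2, 24]  |boxes|=11  |leaves|=0  hit=miss

== RESULT ==
0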